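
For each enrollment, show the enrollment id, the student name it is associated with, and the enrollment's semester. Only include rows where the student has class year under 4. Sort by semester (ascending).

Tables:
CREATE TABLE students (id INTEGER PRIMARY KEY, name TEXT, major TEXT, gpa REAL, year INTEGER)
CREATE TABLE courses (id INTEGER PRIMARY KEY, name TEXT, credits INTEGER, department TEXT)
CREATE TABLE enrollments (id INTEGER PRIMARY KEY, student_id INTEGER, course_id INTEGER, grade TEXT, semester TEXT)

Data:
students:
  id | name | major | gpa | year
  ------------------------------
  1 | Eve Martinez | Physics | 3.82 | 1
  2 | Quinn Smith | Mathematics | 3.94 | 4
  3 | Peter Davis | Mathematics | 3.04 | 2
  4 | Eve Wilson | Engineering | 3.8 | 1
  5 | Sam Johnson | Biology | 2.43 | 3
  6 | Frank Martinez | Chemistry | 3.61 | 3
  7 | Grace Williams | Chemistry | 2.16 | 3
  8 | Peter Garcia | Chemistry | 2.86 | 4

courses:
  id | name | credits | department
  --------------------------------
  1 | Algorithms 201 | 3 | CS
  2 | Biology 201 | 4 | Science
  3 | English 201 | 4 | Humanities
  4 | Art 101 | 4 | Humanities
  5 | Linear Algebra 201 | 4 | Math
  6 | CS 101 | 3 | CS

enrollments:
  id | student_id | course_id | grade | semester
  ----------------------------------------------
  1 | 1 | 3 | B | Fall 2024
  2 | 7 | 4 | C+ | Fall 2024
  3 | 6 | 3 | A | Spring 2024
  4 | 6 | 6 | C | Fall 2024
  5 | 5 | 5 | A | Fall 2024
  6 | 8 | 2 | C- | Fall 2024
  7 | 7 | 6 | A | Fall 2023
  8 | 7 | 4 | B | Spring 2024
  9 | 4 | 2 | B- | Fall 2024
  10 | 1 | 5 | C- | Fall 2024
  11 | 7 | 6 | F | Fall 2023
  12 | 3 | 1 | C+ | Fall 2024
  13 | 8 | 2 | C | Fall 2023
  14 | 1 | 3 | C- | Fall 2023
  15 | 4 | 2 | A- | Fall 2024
SELECT c.id, p.name AS student, c.semester FROM enrollments c JOIN students p ON c.student_id = p.id WHERE p.year < 4 ORDER BY c.semester ASC

Execution result:
id | student | semester
7 | Grace Williams | Fall 2023
11 | Grace Williams | Fall 2023
14 | Eve Martinez | Fall 2023
1 | Eve Martinez | Fall 2024
2 | Grace Williams | Fall 2024
4 | Frank Martinez | Fall 2024
5 | Sam Johnson | Fall 2024
9 | Eve Wilson | Fall 2024
10 | Eve Martinez | Fall 2024
12 | Peter Davis | Fall 2024
15 | Eve Wilson | Fall 2024
3 | Frank Martinez | Spring 2024
8 | Grace Williams | Spring 2024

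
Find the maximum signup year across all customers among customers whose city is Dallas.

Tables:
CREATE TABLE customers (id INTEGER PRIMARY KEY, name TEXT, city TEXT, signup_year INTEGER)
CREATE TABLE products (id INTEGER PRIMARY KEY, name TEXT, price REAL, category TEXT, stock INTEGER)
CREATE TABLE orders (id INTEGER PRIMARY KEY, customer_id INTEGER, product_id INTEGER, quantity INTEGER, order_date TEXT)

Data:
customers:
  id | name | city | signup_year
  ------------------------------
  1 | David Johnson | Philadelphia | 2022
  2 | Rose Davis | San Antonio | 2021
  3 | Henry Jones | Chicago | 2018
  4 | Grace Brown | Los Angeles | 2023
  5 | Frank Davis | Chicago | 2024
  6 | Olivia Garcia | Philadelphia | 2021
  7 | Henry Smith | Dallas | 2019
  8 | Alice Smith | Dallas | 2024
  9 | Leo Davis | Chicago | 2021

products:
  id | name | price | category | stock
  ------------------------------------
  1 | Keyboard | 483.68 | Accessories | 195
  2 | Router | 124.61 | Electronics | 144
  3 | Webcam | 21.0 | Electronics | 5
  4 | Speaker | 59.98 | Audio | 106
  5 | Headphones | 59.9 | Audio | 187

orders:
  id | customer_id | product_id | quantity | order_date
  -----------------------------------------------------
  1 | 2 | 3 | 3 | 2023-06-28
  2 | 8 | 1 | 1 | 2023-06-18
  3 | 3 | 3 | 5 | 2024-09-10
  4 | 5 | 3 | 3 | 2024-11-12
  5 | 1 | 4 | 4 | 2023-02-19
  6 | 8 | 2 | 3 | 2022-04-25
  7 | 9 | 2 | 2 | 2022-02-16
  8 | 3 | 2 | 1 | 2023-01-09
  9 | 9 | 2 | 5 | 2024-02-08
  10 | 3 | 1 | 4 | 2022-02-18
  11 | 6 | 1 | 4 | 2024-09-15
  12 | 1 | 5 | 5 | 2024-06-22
SELECT MAX(signup_year) FROM customers WHERE city = 'Dallas'

Execution result:
2024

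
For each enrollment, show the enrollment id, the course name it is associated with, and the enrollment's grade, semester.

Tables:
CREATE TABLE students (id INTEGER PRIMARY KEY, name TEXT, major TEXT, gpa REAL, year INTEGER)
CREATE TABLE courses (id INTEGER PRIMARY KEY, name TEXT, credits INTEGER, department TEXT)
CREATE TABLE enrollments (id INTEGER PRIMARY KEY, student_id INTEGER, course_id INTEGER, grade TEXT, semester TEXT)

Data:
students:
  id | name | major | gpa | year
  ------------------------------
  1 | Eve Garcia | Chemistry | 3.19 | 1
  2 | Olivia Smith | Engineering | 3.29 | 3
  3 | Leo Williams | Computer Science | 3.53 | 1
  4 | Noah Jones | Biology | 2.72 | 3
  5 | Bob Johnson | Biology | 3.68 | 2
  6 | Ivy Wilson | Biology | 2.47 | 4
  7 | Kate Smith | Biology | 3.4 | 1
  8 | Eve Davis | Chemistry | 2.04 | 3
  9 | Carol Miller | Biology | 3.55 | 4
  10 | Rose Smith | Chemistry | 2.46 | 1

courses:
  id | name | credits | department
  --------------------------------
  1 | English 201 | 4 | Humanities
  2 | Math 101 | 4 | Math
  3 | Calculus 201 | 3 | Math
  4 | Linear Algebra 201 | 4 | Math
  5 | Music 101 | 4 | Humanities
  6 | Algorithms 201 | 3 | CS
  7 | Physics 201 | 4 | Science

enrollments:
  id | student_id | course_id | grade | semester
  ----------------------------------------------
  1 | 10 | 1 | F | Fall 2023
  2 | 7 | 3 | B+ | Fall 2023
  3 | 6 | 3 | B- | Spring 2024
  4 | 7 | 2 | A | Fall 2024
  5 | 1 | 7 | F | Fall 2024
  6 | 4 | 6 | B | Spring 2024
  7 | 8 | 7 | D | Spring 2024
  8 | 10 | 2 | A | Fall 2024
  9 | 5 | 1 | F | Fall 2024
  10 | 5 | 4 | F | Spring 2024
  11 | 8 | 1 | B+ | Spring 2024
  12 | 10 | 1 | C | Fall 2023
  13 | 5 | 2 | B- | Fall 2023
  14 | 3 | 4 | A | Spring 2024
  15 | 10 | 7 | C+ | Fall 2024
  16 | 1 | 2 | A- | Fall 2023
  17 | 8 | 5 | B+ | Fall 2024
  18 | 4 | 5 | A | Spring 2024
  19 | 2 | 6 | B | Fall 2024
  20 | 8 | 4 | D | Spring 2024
SELECT c.id, p.name AS course, c.grade, c.semester FROM enrollments c JOIN courses p ON c.course_id = p.id

Execution result:
id | course | grade | semester
1 | English 201 | F | Fall 2023
2 | Calculus 201 | B+ | Fall 2023
3 | Calculus 201 | B- | Spring 2024
4 | Math 101 | A | Fall 2024
5 | Physics 201 | F | Fall 2024
6 | Algorithms 201 | B | Spring 2024
7 | Physics 201 | D | Spring 2024
8 | Math 101 | A | Fall 2024
9 | English 201 | F | Fall 2024
10 | Linear Algebra 201 | F | Spring 2024
11 | English 201 | B+ | Spring 2024
12 | English 201 | C | Fall 2023
13 | Math 101 | B- | Fall 2023
14 | Linear Algebra 201 | A | Spring 2024
15 | Physics 201 | C+ | Fall 2024
16 | Math 101 | A- | Fall 2023
17 | Music 101 | B+ | Fall 2024
18 | Music 101 | A | Spring 2024
19 | Algorithms 201 | B | Fall 2024
20 | Linear Algebra 201 | D | Spring 2024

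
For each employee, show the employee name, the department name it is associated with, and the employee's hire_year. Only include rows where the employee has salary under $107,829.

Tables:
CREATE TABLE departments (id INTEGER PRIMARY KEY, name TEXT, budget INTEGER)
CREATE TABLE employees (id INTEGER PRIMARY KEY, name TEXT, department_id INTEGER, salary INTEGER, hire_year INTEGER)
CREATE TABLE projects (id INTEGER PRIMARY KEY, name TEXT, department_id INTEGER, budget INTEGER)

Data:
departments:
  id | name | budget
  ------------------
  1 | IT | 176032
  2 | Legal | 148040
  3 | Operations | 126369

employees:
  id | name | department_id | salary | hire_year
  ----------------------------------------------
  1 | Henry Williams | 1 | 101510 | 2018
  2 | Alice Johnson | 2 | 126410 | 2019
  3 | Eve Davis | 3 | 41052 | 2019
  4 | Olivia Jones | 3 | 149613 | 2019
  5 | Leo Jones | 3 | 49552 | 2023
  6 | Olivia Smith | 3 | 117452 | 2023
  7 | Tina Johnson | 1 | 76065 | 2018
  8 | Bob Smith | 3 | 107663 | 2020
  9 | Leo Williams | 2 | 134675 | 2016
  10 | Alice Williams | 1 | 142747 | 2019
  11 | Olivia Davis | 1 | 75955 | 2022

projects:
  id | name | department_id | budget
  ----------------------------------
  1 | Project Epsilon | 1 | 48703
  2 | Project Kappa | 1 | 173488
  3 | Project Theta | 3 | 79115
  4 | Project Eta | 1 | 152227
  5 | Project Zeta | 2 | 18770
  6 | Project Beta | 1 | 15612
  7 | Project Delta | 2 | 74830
SELECT c.name, p.name AS department, c.hire_year FROM employees c JOIN departments p ON c.department_id = p.id WHERE c.salary < 107829

Execution result:
name | department | hire_year
Henry Williams | IT | 2018
Eve Davis | Operations | 2019
Leo Jones | Operations | 2023
Tina Johnson | IT | 2018
Bob Smith | Operations | 2020
Olivia Davis | IT | 2022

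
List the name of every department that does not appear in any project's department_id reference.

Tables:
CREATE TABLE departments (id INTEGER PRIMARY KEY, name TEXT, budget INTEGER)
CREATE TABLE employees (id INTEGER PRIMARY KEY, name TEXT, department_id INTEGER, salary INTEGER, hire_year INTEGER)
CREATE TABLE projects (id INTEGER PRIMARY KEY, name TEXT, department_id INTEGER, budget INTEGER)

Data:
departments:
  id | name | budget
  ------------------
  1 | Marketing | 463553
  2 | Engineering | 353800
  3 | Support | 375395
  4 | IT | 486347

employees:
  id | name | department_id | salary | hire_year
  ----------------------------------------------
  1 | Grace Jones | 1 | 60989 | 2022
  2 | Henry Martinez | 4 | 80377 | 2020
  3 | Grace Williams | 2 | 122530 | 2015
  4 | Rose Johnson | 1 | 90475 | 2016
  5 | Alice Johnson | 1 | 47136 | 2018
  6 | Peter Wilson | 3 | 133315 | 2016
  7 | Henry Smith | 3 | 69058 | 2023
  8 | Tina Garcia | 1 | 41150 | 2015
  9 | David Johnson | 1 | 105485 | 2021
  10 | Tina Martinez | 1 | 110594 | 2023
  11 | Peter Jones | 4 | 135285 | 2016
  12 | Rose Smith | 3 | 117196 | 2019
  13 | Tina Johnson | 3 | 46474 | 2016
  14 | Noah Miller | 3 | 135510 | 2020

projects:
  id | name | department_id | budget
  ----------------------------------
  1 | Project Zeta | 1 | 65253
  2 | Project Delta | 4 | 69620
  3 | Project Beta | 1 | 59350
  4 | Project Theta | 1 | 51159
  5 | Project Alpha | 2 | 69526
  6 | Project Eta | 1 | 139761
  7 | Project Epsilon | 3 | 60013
SELECT p.name FROM departments p LEFT JOIN projects c ON c.department_id = p.id WHERE c.id IS NULL

Execution result:
(no rows)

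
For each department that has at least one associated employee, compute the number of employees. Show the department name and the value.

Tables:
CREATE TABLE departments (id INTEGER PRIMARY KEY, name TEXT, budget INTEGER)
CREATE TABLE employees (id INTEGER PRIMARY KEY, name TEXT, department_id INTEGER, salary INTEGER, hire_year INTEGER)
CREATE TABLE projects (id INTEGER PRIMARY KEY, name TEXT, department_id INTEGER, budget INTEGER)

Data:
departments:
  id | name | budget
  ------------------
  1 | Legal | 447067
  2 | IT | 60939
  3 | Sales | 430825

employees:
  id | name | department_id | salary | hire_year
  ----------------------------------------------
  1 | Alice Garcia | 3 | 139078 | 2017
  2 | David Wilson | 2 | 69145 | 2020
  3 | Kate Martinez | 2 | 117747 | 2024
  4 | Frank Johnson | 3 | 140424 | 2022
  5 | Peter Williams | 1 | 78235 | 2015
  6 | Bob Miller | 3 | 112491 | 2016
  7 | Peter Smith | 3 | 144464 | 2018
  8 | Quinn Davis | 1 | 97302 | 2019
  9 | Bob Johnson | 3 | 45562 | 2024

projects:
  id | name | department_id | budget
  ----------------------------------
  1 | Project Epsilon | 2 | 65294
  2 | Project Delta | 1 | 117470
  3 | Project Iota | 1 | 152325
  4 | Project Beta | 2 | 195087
SELECT p.name, COUNT(*) AS n FROM employees c JOIN departments p ON c.department_id = p.id GROUP BY p.id, p.name

Execution result:
name | n
Legal | 2
IT | 2
Sales | 5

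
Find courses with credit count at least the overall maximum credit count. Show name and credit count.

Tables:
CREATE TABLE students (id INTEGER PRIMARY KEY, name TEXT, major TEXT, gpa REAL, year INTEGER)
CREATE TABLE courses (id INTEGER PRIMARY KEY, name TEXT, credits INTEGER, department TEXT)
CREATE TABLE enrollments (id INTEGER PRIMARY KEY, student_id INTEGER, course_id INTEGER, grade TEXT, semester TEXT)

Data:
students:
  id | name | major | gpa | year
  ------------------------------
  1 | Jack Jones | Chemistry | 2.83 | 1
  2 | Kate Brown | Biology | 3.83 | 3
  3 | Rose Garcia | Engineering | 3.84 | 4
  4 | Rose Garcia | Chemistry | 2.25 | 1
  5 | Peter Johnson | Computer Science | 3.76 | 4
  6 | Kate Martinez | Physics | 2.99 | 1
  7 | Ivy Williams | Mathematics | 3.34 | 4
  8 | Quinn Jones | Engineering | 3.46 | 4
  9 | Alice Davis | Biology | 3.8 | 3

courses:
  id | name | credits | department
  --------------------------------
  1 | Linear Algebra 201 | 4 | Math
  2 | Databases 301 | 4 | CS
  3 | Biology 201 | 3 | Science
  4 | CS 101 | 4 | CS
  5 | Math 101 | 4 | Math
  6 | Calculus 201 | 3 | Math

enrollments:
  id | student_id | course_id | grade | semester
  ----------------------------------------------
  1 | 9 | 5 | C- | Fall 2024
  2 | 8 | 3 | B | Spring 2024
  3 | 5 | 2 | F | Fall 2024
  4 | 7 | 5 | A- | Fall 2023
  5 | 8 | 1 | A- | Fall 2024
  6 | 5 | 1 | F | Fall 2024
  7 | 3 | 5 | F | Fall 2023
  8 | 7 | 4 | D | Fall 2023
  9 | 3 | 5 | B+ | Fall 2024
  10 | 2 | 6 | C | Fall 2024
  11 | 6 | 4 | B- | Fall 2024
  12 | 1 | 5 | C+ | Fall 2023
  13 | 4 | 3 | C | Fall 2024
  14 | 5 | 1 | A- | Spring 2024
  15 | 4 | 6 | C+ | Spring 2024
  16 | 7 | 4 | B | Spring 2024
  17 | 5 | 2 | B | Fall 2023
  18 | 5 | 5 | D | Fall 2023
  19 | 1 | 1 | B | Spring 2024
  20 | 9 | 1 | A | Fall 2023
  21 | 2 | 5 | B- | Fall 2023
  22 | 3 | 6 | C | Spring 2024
SELECT name, credits FROM courses WHERE credits >= (SELECT MAX(credits) FROM courses)

Execution result:
name | credits
Linear Algebra 201 | 4
Databases 301 | 4
CS 101 | 4
Math 101 | 4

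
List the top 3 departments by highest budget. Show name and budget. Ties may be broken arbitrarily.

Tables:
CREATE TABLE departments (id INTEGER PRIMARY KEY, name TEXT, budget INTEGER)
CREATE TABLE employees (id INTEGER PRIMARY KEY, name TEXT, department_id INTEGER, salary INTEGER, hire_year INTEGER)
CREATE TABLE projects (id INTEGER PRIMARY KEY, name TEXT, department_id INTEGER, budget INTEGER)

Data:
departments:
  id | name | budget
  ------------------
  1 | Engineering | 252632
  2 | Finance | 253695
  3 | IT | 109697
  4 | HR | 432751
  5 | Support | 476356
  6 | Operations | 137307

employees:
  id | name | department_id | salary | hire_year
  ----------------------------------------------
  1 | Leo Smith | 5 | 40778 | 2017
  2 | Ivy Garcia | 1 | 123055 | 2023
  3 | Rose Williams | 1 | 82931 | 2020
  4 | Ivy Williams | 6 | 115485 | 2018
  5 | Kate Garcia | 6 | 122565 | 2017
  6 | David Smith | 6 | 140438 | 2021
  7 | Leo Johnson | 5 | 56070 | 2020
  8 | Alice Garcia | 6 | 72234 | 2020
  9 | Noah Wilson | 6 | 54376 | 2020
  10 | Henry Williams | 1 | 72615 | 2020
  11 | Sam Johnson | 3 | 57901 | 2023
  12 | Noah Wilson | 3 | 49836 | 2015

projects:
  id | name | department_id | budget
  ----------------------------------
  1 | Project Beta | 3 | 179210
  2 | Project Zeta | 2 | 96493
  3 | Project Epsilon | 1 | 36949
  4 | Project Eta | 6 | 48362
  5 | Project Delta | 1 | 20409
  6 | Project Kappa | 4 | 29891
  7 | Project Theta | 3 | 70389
SELECT name, budget FROM departments ORDER BY budget DESC LIMIT 3

Execution result:
name | budget
Support | 476356
HR | 432751
Finance | 253695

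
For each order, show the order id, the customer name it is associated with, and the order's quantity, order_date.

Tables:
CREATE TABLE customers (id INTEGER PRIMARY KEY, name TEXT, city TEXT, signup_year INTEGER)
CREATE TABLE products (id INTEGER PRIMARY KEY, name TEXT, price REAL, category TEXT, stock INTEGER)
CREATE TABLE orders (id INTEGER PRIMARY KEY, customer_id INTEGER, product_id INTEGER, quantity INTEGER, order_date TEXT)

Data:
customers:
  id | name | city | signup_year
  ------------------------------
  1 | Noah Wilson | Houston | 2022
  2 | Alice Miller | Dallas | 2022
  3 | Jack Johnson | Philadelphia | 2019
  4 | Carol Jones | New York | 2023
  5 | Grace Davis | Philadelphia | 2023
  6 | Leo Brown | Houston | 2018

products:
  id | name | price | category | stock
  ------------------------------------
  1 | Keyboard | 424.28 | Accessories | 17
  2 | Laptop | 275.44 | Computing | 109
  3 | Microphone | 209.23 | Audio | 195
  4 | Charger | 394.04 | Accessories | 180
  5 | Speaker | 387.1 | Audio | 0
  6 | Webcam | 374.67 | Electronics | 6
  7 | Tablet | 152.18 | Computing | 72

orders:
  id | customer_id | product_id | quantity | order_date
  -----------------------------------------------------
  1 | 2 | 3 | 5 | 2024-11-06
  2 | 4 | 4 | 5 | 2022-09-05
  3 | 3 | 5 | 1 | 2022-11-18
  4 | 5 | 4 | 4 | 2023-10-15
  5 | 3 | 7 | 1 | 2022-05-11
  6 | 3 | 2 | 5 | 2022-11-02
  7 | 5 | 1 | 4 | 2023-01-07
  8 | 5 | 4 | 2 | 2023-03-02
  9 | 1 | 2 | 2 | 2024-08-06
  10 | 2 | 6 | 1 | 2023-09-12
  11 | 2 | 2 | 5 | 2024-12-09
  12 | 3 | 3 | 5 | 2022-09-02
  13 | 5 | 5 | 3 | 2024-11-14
SELECT c.id, p.name AS customer, c.quantity, c.order_date FROM orders c JOIN customers p ON c.customer_id = p.id

Execution result:
id | customer | quantity | order_date
1 | Alice Miller | 5 | 2024-11-06
2 | Carol Jones | 5 | 2022-09-05
3 | Jack Johnson | 1 | 2022-11-18
4 | Grace Davis | 4 | 2023-10-15
5 | Jack Johnson | 1 | 2022-05-11
6 | Jack Johnson | 5 | 2022-11-02
7 | Grace Davis | 4 | 2023-01-07
8 | Grace Davis | 2 | 2023-03-02
9 | Noah Wilson | 2 | 2024-08-06
10 | Alice Miller | 1 | 2023-09-12
11 | Alice Miller | 5 | 2024-12-09
12 | Jack Johnson | 5 | 2022-09-02
13 | Grace Davis | 3 | 2024-11-14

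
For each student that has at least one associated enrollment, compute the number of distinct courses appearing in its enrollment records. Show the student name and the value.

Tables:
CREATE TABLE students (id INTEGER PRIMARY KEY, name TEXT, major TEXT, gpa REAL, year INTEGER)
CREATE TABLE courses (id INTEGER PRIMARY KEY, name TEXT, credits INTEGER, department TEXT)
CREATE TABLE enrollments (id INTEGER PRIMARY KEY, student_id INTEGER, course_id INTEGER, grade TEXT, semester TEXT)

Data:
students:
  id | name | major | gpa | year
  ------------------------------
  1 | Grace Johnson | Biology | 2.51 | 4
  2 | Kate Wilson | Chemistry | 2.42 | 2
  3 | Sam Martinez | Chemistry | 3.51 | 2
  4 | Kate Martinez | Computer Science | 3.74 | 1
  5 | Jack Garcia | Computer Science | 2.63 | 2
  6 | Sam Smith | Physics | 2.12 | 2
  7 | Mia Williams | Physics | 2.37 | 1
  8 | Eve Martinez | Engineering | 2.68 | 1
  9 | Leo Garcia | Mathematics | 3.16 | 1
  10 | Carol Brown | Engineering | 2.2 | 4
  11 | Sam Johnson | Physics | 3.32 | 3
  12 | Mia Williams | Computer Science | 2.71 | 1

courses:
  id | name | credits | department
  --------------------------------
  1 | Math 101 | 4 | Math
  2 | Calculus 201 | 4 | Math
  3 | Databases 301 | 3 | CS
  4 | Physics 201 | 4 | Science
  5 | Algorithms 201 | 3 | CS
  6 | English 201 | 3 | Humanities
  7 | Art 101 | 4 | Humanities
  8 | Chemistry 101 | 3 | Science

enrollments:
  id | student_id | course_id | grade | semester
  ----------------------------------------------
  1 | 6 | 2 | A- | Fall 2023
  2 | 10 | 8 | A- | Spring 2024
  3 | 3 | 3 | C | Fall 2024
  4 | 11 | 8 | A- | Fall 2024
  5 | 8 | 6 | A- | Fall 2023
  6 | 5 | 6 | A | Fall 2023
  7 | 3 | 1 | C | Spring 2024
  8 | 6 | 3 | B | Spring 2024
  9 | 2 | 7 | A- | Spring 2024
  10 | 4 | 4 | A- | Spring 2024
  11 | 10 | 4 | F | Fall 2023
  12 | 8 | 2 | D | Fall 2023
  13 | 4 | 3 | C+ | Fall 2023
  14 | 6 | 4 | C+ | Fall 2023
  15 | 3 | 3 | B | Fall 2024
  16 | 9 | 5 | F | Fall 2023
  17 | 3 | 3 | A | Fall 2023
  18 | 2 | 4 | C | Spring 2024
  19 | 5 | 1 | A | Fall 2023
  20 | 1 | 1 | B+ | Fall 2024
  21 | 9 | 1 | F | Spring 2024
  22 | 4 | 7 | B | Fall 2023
SELECT p.name, COUNT(DISTINCT c.course_id) AS distinct_course_count FROM enrollments c JOIN students p ON c.student_id = p.id GROUP BY p.id, p.name

Execution result:
name | distinct_course_count
Grace Johnson | 1
Kate Wilson | 2
Sam Martinez | 2
Kate Martinez | 3
Jack Garcia | 2
Sam Smith | 3
Eve Martinez | 2
Leo Garcia | 2
Carol Brown | 2
Sam Johnson | 1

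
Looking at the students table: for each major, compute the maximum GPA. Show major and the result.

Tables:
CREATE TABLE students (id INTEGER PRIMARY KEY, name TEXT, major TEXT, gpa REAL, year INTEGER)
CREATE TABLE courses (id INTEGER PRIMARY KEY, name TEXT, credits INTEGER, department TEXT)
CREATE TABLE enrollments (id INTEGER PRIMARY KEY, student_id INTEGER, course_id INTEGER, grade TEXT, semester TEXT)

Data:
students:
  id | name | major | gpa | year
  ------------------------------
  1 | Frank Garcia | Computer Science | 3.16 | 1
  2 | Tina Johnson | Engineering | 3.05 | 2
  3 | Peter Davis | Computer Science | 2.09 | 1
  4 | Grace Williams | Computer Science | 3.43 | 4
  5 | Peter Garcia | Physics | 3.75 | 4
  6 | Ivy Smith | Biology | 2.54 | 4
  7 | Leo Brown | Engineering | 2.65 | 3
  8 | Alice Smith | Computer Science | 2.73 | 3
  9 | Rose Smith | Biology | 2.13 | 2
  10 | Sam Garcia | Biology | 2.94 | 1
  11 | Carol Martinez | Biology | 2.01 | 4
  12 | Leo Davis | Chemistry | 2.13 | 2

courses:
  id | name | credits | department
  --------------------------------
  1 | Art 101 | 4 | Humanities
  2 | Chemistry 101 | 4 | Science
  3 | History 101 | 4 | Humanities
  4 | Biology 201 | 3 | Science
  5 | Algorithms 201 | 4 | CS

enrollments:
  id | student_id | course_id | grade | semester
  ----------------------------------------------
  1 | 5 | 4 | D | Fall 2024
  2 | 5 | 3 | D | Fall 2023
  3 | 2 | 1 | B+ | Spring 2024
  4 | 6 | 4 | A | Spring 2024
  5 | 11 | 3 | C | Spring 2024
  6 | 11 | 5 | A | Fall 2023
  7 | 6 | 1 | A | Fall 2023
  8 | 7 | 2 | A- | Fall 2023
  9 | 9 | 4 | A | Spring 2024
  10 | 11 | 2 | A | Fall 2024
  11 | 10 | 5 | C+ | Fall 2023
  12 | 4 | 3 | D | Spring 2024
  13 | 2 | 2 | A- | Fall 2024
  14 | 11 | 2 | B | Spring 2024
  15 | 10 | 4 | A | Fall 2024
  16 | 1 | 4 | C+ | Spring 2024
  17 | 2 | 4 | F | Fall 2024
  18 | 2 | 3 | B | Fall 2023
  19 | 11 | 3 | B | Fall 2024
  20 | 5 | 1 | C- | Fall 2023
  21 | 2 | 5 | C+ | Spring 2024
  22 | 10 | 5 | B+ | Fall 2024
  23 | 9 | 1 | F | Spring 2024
SELECT major, MAX(gpa) AS max_gpa FROM students GROUP BY major

Execution result:
major | max_gpa
Biology | 2.94
Chemistry | 2.13
Computer Science | 3.43
Engineering | 3.05
Physics | 3.75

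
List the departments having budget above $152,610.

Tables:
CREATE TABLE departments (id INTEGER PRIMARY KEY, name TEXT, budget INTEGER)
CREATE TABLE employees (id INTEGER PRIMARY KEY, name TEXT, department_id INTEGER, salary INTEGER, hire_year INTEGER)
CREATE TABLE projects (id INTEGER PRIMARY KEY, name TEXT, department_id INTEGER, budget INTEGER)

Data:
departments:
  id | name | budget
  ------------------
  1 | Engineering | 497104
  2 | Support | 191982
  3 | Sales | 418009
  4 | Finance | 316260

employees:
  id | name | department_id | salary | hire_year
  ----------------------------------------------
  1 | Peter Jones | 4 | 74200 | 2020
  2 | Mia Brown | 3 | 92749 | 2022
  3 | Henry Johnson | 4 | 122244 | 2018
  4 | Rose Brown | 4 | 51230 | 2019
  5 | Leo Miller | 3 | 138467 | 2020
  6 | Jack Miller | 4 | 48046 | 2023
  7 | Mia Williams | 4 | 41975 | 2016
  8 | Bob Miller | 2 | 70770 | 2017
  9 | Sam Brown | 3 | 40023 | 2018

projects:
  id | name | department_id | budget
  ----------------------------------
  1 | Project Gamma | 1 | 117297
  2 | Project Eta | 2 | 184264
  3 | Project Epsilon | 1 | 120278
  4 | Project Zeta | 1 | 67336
SELECT name, budget FROM departments WHERE budget > 152610

Execution result:
name | budget
Engineering | 497104
Support | 191982
Sales | 418009
Finance | 316260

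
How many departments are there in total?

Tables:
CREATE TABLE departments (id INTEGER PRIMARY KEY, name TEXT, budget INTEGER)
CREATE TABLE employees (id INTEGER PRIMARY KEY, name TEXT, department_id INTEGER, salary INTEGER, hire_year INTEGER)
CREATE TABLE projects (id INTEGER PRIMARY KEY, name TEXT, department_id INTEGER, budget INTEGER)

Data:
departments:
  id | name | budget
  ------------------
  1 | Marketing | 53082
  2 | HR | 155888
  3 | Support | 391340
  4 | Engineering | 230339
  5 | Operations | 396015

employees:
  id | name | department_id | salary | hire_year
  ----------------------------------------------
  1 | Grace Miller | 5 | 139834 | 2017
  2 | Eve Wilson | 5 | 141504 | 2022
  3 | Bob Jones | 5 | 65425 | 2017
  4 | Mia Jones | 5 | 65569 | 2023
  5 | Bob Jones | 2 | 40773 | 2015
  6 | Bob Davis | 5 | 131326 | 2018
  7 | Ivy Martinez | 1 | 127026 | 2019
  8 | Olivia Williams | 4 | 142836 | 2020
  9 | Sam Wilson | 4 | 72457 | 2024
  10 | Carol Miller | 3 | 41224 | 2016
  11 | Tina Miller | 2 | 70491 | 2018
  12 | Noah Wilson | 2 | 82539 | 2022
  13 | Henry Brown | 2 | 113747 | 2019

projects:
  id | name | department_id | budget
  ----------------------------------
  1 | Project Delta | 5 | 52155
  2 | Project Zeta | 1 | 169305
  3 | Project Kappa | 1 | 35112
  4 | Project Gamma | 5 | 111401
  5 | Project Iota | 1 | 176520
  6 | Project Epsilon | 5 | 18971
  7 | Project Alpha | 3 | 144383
SELECT COUNT(*) FROM departments

Execution result:
5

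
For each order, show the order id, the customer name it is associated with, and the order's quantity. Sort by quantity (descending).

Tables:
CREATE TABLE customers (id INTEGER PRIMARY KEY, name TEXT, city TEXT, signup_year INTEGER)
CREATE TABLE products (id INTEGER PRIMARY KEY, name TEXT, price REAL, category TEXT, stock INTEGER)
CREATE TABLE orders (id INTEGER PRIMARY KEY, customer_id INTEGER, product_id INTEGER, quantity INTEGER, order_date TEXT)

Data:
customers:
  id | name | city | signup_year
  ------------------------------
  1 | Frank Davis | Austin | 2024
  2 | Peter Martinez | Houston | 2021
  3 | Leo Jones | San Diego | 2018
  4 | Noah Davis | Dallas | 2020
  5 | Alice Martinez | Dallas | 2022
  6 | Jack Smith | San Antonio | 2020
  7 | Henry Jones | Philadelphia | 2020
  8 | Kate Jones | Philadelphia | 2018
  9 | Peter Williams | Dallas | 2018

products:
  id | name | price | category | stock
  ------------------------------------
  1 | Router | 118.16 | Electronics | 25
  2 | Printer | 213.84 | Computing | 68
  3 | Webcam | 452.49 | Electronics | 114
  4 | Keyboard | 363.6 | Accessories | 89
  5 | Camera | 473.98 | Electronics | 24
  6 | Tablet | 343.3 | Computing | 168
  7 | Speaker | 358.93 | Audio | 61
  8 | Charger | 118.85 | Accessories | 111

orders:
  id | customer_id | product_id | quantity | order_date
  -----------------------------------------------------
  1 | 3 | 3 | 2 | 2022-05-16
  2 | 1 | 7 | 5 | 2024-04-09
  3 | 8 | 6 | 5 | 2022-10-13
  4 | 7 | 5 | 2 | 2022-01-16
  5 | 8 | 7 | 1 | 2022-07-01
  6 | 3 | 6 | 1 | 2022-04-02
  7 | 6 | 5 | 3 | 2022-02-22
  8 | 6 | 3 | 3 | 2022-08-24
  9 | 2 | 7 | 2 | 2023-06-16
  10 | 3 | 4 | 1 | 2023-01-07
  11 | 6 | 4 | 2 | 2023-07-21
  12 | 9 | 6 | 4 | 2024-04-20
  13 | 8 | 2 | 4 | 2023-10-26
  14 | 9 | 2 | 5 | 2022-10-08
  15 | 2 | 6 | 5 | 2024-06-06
SELECT c.id, p.name AS customer, c.quantity FROM orders c JOIN customers p ON c.customer_id = p.id ORDER BY c.quantity DESC

Execution result:
id | customer | quantity
2 | Frank Davis | 5
3 | Kate Jones | 5
14 | Peter Williams | 5
15 | Peter Martinez | 5
12 | Peter Williams | 4
13 | Kate Jones | 4
7 | Jack Smith | 3
8 | Jack Smith | 3
1 | Leo Jones | 2
4 | Henry Jones | 2
9 | Peter Martinez | 2
11 | Jack Smith | 2
5 | Kate Jones | 1
6 | Leo Jones | 1
10 | Leo Jones | 1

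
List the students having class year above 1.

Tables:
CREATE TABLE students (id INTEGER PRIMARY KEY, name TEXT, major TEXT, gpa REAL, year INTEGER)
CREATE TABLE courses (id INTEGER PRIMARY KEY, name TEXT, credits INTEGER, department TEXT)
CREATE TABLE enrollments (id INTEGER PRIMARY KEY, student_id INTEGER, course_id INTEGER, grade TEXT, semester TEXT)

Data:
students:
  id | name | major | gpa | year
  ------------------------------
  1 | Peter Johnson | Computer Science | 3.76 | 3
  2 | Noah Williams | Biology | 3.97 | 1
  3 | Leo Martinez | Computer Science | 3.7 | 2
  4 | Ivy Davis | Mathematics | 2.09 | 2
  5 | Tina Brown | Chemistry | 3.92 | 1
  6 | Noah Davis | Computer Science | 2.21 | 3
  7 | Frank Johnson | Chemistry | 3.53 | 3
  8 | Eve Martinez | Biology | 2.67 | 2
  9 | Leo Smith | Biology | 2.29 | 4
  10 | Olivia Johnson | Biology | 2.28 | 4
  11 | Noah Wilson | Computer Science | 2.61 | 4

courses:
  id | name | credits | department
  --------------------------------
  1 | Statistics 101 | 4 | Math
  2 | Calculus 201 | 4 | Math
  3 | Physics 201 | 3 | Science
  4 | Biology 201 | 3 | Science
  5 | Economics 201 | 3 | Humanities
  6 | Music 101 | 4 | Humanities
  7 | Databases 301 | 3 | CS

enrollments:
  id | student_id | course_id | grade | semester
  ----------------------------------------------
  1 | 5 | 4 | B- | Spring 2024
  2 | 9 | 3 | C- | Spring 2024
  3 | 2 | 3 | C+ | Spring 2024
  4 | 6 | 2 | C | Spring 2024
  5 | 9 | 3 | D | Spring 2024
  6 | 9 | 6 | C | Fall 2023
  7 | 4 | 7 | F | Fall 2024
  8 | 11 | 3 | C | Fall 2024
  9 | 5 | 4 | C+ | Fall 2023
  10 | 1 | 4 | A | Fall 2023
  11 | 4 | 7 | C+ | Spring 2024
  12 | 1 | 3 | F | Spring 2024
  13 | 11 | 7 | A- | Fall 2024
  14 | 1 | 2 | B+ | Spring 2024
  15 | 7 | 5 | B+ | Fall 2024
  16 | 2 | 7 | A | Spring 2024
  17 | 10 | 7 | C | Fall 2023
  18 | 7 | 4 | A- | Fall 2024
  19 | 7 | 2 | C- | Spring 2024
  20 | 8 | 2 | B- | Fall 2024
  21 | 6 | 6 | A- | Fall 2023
SELECT name, year FROM students WHERE year > 1

Execution result:
name | year
Peter Johnson | 3
Leo Martinez | 2
Ivy Davis | 2
Noah Davis | 3
Frank Johnson | 3
Eve Martinez | 2
Leo Smith | 4
Olivia Johnson | 4
Noah Wilson | 4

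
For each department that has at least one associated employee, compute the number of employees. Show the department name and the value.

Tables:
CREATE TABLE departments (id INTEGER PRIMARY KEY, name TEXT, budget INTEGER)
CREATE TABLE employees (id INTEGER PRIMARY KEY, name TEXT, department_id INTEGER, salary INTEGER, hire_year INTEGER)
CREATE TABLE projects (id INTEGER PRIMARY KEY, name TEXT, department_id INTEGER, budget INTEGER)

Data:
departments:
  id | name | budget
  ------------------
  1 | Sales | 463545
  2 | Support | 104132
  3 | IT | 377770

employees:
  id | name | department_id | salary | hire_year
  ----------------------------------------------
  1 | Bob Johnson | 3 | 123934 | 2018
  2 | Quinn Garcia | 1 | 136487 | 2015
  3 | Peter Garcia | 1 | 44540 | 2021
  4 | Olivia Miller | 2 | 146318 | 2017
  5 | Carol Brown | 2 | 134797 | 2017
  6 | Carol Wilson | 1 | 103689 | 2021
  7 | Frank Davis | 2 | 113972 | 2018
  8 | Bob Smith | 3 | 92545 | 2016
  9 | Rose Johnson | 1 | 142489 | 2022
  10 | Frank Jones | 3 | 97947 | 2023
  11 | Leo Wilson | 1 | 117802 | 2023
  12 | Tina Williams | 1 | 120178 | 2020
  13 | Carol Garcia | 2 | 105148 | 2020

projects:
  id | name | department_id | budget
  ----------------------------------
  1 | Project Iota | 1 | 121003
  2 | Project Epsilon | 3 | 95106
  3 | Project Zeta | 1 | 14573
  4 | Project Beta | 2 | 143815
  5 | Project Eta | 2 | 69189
SELECT p.name, COUNT(*) AS n FROM employees c JOIN departments p ON c.department_id = p.id GROUP BY p.id, p.name

Execution result:
name | n
Sales | 6
Support | 4
IT | 3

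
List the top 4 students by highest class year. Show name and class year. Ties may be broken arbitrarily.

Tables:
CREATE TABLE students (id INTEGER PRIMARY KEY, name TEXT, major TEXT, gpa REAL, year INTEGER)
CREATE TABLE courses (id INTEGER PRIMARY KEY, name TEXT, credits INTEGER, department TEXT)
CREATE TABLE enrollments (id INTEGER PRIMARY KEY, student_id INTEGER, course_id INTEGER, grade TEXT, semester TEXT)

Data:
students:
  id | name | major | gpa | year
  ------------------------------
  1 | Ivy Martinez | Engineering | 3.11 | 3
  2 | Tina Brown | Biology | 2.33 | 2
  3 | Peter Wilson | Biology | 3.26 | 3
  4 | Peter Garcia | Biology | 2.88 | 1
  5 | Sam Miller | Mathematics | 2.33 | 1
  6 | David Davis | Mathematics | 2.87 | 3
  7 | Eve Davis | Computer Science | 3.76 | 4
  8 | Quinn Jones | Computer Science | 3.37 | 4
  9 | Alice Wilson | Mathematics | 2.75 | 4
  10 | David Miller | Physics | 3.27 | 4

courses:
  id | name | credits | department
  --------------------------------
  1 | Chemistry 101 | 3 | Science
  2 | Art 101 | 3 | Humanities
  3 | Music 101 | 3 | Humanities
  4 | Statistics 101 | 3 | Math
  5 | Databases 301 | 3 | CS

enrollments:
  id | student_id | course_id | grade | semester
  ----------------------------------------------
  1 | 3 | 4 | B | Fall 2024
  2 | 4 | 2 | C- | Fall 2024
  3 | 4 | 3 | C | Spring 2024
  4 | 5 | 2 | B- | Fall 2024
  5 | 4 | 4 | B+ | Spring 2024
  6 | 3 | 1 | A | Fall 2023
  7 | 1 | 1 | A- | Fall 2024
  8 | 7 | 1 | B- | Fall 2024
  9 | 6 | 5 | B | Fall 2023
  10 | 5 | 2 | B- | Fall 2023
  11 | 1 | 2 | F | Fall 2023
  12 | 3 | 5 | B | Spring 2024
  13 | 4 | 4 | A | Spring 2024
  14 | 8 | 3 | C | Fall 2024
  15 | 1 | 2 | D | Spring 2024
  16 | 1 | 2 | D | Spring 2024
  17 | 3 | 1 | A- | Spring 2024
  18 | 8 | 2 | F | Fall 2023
SELECT name, year FROM students ORDER BY year DESC LIMIT 4

Execution result:
name | year
Eve Davis | 4
Quinn Jones | 4
Alice Wilson | 4
David Miller | 4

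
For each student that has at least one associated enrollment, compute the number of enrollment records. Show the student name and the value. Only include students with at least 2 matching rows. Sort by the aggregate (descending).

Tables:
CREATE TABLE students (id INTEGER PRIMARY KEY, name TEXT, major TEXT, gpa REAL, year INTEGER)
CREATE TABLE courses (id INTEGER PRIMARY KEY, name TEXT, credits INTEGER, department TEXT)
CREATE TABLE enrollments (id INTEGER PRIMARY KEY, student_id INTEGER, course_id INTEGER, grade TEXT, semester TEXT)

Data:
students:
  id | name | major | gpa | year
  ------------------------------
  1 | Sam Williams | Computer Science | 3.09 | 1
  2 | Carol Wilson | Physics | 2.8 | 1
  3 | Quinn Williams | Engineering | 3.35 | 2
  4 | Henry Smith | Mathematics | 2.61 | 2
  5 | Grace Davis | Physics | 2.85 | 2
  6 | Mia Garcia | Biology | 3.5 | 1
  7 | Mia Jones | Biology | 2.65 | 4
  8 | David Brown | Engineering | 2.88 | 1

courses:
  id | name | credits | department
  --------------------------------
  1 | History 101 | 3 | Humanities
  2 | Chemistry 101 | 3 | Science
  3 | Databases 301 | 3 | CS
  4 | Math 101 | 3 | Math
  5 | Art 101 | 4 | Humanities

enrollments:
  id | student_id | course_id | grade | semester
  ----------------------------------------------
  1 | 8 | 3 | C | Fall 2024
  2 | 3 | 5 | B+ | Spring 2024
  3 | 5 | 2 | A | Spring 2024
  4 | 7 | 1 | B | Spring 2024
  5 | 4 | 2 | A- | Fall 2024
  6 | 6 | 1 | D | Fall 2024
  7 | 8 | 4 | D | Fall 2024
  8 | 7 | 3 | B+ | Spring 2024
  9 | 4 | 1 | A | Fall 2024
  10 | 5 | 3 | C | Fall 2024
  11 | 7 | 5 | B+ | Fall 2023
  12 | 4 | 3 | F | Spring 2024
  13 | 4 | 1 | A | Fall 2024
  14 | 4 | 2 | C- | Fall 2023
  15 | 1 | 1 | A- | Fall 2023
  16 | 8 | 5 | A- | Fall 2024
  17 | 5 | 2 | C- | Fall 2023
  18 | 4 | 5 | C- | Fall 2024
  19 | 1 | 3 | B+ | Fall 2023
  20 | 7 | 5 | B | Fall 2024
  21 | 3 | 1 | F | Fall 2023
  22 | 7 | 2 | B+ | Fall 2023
SELECT p.name, COUNT(*) AS n FROM enrollments c JOIN students p ON c.student_id = p.id GROUP BY p.id, p.name HAVING COUNT(*) >= 2 ORDER BY n DESC

Execution result:
name | n
Henry Smith | 6
Mia Jones | 5
Grace Davis | 3
David Brown | 3
Sam Williams | 2
Quinn Williams | 2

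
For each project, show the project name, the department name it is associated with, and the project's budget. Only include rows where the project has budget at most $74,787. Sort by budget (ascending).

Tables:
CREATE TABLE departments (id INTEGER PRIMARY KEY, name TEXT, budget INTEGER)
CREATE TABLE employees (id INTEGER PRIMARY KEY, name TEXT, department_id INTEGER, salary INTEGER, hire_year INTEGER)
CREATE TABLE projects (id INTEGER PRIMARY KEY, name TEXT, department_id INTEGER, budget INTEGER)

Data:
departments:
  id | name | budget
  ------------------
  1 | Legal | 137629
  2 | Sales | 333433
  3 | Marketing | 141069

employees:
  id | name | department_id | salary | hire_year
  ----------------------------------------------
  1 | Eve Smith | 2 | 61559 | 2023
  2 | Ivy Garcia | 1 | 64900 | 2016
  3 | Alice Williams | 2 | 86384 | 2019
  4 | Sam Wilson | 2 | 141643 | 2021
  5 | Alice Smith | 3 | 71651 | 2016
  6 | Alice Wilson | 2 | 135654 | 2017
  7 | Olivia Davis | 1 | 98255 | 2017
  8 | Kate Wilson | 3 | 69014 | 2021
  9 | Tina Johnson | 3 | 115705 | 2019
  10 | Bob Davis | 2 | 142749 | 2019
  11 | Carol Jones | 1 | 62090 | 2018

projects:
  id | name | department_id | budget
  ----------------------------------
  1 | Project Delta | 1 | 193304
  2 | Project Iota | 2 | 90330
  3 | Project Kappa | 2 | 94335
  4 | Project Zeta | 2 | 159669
SELECT c.name, p.name AS department, c.budget FROM projects c JOIN departments p ON c.department_id = p.id WHERE c.budget <= 74787 ORDER BY c.budget ASC

Execution result:
(no rows)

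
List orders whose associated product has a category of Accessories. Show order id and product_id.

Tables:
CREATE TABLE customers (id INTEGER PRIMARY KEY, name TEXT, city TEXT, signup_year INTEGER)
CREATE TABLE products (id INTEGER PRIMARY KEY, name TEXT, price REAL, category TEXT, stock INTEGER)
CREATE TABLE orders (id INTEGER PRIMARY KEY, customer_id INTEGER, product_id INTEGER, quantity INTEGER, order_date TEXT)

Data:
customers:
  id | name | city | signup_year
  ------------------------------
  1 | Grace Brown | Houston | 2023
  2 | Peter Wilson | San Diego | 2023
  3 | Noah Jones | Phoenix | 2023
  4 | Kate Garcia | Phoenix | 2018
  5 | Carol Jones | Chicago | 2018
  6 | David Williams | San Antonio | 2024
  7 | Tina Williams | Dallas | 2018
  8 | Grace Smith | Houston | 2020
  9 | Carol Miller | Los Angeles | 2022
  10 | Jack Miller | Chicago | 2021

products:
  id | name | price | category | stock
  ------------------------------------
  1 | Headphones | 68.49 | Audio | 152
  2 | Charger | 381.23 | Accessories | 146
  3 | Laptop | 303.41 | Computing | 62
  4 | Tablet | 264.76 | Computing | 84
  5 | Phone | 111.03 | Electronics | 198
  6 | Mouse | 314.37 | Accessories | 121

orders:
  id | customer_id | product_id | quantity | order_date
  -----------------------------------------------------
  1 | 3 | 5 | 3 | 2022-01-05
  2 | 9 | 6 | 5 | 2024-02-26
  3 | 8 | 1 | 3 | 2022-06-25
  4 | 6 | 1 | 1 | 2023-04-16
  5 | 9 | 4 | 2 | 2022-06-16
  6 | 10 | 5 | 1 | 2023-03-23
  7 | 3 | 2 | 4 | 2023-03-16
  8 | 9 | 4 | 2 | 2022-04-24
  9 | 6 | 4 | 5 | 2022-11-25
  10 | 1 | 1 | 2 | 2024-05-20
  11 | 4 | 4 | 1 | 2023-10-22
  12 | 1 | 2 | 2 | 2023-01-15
SELECT id, product_id FROM orders WHERE product_id IN (SELECT id FROM products WHERE category = 'Accessories')

Execution result:
id | product_id
2 | 6
7 | 2
12 | 2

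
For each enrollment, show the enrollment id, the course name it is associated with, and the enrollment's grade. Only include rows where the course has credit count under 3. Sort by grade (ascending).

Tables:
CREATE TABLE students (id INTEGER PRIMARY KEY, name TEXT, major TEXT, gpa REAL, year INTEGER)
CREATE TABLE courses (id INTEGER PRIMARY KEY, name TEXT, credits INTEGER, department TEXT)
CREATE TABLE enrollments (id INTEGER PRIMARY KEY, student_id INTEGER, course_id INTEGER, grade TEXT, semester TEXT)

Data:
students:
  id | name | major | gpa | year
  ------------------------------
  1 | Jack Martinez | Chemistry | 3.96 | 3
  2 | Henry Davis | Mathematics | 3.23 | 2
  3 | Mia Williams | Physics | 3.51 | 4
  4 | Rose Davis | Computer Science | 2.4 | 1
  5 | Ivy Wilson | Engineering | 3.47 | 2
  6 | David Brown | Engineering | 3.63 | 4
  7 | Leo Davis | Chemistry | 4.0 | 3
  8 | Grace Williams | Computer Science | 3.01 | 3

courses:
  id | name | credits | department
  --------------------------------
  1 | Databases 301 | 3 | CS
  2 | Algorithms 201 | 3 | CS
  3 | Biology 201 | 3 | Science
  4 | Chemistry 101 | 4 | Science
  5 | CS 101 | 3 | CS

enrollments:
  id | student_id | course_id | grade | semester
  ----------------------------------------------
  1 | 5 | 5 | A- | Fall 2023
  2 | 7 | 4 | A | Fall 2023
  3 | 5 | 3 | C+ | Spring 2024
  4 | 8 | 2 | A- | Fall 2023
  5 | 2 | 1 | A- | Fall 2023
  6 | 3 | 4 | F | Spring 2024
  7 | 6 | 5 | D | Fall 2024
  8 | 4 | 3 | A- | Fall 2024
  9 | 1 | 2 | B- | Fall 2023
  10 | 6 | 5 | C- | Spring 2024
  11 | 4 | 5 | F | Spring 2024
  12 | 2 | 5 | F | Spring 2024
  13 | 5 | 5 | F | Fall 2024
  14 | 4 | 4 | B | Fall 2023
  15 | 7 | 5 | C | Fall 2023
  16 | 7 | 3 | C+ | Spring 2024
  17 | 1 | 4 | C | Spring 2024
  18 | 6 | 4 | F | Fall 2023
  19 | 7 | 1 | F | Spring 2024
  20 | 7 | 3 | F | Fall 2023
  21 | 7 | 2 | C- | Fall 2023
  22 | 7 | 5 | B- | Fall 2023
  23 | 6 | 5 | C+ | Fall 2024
SELECT c.id, p.name AS course, c.grade FROM enrollments c JOIN courses p ON c.course_id = p.id WHERE p.credits < 3 ORDER BY c.grade ASC

Execution result:
(no rows)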